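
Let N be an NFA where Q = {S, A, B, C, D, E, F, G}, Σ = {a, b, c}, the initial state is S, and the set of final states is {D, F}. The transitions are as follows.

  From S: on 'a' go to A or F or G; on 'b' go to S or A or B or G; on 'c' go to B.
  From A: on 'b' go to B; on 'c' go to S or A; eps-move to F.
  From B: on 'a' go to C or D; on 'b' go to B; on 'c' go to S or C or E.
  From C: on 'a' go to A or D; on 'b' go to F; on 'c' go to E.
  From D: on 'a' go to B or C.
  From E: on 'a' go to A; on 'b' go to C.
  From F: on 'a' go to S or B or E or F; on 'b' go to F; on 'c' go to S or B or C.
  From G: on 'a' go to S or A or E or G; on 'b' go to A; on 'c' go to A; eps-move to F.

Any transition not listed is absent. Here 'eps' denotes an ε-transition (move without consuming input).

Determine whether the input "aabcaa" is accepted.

Yes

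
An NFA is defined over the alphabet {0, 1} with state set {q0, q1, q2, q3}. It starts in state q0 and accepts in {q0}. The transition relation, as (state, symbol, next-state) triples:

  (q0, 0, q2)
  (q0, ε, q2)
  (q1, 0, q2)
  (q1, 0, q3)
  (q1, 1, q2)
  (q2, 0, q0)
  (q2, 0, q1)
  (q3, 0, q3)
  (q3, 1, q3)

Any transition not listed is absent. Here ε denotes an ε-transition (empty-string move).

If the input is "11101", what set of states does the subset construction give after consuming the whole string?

∅

Start: ε-closure({q0}) = {q0, q2}.
Read '1': {q0, q2} → ∅.
The set is empty and remains empty for the remaining 4 symbols.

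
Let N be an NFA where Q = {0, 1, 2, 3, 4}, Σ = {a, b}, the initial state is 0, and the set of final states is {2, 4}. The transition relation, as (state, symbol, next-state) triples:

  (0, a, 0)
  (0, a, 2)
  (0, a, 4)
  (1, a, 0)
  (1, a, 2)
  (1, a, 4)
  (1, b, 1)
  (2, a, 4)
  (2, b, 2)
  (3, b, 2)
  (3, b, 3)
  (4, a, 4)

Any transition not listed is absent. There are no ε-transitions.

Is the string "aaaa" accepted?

Start in {0}.
Read 'a': {0} → {0, 2, 4}.
Read 'a': {0, 2, 4} → {0, 2, 4}.
Read 'a': {0, 2, 4} → {0, 2, 4}.
Read 'a': {0, 2, 4} → {0, 2, 4}.
The final set {0, 2, 4} contains the accepting states 2, 4.

Yes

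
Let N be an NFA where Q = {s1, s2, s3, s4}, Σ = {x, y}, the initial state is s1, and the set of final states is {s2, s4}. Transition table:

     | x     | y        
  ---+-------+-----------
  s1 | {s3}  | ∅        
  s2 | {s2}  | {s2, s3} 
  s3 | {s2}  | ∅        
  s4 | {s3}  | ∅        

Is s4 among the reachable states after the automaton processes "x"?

Start in {s1}.
Read 'x': s1→{s3}; now {s3}.
State s4 is not in {s3}.

No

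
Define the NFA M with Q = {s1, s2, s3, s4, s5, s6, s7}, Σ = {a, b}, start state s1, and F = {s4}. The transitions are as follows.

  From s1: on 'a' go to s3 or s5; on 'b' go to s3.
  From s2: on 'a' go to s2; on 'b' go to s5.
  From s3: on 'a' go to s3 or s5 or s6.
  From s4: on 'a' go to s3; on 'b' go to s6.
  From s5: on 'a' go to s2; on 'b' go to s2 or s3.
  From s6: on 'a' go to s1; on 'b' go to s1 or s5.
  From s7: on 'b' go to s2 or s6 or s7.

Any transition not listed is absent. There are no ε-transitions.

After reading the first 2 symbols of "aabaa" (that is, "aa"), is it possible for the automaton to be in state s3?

Start in {s1}.
Read 'a': {s1} → {s3, s5}.
Read 'a': {s3, s5} → {s2, s3, s5, s6}.
State s3 is in {s2, s3, s5, s6}.

Yes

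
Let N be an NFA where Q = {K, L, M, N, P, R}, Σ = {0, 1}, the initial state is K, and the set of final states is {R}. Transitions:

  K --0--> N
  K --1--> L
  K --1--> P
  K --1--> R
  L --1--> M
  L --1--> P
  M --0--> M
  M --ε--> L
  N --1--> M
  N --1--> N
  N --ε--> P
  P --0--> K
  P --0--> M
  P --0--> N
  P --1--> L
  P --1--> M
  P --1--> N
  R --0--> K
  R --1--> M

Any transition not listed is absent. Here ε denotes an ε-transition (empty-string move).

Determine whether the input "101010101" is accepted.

Yes

Start in {K}.
Read '1': K→{L, P, R}; now {L, P, R}.
Read '0': L→∅, P→{K, M, N}, R→{K}; union {K, M, N}; ε-closure = {K, L, M, N, P}.
Read '1': K→{L, P, R}, L→{M, P}, M→∅, N→{M, N}, P→{L, M, N}; now {L, M, N, P, R}.
Read '0': L→∅, M→{M}, N→∅, P→{K, M, N}, R→{K}; union {K, M, N}; ε-closure = {K, L, M, N, P}.
Read '1': K→{L, P, R}, L→{M, P}, M→∅, N→{M, N}, P→{L, M, N}; now {L, M, N, P, R}.
Read '0': L→∅, M→{M}, N→∅, P→{K, M, N}, R→{K}; union {K, M, N}; ε-closure = {K, L, M, N, P}.
Read '1': K→{L, P, R}, L→{M, P}, M→∅, N→{M, N}, P→{L, M, N}; now {L, M, N, P, R}.
Read '0': L→∅, M→{M}, N→∅, P→{K, M, N}, R→{K}; union {K, M, N}; ε-closure = {K, L, M, N, P}.
Read '1': K→{L, P, R}, L→{M, P}, M→∅, N→{M, N}, P→{L, M, N}; now {L, M, N, P, R}.
The final set {L, M, N, P, R} contains the accepting state R.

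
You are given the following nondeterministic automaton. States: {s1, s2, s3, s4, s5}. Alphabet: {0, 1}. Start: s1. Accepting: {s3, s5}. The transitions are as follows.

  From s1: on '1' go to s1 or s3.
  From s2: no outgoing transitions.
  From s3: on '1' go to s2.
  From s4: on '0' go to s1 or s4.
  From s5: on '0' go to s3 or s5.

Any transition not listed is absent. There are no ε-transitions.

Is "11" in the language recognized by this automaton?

Yes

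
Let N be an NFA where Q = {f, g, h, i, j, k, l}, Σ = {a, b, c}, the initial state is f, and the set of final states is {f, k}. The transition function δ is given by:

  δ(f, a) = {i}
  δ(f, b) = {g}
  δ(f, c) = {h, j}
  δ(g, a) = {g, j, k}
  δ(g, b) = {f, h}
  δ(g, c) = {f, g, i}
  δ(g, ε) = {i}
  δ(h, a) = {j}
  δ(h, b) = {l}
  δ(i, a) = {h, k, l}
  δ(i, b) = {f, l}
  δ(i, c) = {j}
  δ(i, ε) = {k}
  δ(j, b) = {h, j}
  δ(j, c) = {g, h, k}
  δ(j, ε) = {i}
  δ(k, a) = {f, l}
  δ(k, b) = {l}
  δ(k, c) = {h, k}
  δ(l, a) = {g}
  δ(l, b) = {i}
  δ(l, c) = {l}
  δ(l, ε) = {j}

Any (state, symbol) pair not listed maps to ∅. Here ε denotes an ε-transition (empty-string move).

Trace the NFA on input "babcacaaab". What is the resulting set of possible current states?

{f, g, h, i, j, k, l}

Start in {f}.
Read 'b': f→{g}; union {g}; ε-closure = {g, i, k}.
Read 'a': g→{g, j, k}, i→{h, k, l}, k→{f, l}; union {f, g, h, j, k, l}; ε-closure = {f, g, h, i, j, k, l}.
Read 'b': f→{g}, g→{f, h}, h→{l}, i→{f, l}, j→{h, j}, k→{l}, l→{i}; union {f, g, h, i, j, l}; ε-closure = {f, g, h, i, j, k, l}.
Read 'c': f→{h, j}, g→{f, g, i}, h→∅, i→{j}, j→{g, h, k}, k→{h, k}, l→{l}; now {f, g, h, i, j, k, l}.
Read 'a': f→{i}, g→{g, j, k}, h→{j}, i→{h, k, l}, j→∅, k→{f, l}, l→{g}; now {f, g, h, i, j, k, l}.
Read 'c': f→{h, j}, g→{f, g, i}, h→∅, i→{j}, j→{g, h, k}, k→{h, k}, l→{l}; now {f, g, h, i, j, k, l}.
Read 'a': f→{i}, g→{g, j, k}, h→{j}, i→{h, k, l}, j→∅, k→{f, l}, l→{g}; now {f, g, h, i, j, k, l}.
Read 'a': f→{i}, g→{g, j, k}, h→{j}, i→{h, k, l}, j→∅, k→{f, l}, l→{g}; now {f, g, h, i, j, k, l}.
Read 'a': f→{i}, g→{g, j, k}, h→{j}, i→{h, k, l}, j→∅, k→{f, l}, l→{g}; now {f, g, h, i, j, k, l}.
Read 'b': f→{g}, g→{f, h}, h→{l}, i→{f, l}, j→{h, j}, k→{l}, l→{i}; union {f, g, h, i, j, l}; ε-closure = {f, g, h, i, j, k, l}.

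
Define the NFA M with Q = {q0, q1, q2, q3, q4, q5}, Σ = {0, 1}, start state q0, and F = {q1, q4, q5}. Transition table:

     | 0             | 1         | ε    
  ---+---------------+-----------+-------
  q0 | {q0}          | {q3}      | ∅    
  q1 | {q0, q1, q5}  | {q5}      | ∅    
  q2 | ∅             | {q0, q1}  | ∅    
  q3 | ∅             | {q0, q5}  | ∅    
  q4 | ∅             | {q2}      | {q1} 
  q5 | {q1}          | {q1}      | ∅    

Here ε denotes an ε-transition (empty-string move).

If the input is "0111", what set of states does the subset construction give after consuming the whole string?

{q1, q3}

Start in {q0}.
Read '0': q0→{q0}; now {q0}.
Read '1': q0→{q3}; now {q3}.
Read '1': q3→{q0, q5}; now {q0, q5}.
Read '1': q0→{q3}, q5→{q1}; now {q1, q3}.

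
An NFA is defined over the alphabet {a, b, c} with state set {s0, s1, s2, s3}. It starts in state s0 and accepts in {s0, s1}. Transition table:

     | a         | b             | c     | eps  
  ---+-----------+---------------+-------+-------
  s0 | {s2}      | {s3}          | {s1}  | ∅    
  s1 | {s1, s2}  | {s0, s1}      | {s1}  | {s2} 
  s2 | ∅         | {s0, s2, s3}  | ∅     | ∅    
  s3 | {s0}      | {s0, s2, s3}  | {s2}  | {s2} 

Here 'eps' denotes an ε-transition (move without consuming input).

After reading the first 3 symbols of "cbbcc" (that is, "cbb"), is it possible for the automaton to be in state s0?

Yes

Start in {s0}.
Read 'c': s0→{s1}; union {s1}; ε-closure = {s1, s2}.
Read 'b': s1→{s0, s1}, s2→{s0, s2, s3}; now {s0, s1, s2, s3}.
Read 'b': s0→{s3}, s1→{s0, s1}, s2→{s0, s2, s3}, s3→{s0, s2, s3}; now {s0, s1, s2, s3}.
State s0 is in {s0, s1, s2, s3}.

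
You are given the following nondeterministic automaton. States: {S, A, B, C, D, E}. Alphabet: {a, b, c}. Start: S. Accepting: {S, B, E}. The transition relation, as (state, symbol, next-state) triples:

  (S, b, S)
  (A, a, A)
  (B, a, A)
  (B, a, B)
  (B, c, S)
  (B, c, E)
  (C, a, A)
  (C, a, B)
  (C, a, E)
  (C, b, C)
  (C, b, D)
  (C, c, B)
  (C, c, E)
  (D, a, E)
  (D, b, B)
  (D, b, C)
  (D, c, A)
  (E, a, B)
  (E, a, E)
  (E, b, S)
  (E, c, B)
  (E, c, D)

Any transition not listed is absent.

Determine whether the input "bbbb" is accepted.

Start in {S}.
Read 'b': {S} → {S}.
Read 'b': {S} → {S}.
Read 'b': {S} → {S}.
Read 'b': {S} → {S}.
The final set {S} contains the accepting state S.

Yes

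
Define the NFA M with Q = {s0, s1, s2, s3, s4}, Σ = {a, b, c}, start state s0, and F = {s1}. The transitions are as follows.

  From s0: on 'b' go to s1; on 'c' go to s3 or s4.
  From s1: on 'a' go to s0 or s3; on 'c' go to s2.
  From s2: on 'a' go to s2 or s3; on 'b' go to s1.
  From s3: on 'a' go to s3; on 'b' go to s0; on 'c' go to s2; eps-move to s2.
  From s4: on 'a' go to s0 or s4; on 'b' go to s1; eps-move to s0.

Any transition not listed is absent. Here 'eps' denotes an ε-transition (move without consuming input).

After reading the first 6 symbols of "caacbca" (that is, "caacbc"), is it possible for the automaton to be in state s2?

Start in {s0}.
Read 'c': {s0} → {s0, s2, s3, s4}.
Read 'a': {s0, s2, s3, s4} → {s0, s2, s3, s4}.
Read 'a': {s0, s2, s3, s4} → {s0, s2, s3, s4}.
Read 'c': {s0, s2, s3, s4} → {s0, s2, s3, s4}.
Read 'b': {s0, s2, s3, s4} → {s0, s1}.
Read 'c': {s0, s1} → {s0, s2, s3, s4}.
State s2 is in {s0, s2, s3, s4}.

Yes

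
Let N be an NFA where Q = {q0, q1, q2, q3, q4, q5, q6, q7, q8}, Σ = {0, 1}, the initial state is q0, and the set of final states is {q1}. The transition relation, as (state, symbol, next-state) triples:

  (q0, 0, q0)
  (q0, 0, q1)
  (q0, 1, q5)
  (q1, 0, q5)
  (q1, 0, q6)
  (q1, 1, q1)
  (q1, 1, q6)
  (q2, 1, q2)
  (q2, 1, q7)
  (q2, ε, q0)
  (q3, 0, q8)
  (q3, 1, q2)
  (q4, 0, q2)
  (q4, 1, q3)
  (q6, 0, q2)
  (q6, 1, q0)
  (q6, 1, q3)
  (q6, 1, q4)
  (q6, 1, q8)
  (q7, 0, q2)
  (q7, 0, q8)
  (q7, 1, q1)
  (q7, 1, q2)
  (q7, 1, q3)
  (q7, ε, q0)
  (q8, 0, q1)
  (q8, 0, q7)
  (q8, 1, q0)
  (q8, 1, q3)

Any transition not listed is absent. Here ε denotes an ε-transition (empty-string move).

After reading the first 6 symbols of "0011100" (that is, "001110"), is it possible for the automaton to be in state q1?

Yes

Start in {q0}.
Read '0': {q0} → {q0, q1}.
Read '0': {q0, q1} → {q0, q1, q5, q6}.
Read '1': {q0, q1, q5, q6} → {q0, q1, q3, q4, q5, q6, q8}.
Read '1': {q0, q1, q3, q4, q5, q6, q8} → {q0, q1, q2, q3, q4, q5, q6, q8}.
Read '1': {q0, q1, q2, q3, q4, q5, q6, q8} → {q0, q1, q2, q3, q4, q5, q6, q7, q8}.
Read '0': {q0, q1, q2, q3, q4, q5, q6, q7, q8} → {q0, q1, q2, q5, q6, q7, q8}.
State q1 is in {q0, q1, q2, q5, q6, q7, q8}.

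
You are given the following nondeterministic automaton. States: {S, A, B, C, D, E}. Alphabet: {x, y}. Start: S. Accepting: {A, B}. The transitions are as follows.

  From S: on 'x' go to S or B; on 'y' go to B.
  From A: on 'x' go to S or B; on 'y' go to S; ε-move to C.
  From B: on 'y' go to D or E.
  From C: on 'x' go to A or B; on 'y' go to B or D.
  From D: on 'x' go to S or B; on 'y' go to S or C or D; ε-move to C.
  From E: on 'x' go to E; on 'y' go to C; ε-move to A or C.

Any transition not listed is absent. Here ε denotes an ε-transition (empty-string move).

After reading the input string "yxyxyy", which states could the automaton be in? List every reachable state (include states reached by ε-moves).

∅

Start in {S}.
Read 'y': S→{B}; now {B}.
Read 'x': B→∅; now ∅.
The set is empty and remains empty for the remaining 4 symbols.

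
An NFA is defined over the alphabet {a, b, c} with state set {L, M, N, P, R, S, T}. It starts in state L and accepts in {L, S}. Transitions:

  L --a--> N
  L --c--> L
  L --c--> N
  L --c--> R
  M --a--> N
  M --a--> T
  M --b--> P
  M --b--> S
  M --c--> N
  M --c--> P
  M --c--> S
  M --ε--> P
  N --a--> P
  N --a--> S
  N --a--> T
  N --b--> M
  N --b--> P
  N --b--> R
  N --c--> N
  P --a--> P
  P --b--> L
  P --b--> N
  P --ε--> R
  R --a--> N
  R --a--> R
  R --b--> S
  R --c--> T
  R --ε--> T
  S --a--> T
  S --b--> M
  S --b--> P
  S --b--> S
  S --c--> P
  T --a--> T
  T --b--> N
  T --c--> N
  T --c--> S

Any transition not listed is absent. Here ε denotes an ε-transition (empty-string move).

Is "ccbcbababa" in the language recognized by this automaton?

Yes

Start in {L}.
Read 'c': L→{L, N, R}; union {L, N, R}; ε-closure = {L, N, R, T}.
Read 'c': L→{L, N, R}, N→{N}, R→{T}, T→{N, S}; now {L, N, R, S, T}.
Read 'b': L→∅, N→{M, P, R}, R→{S}, S→{M, P, S}, T→{N}; union {M, N, P, R, S}; ε-closure = {M, N, P, R, S, T}.
Read 'c': M→{N, P, S}, N→{N}, P→∅, R→{T}, S→{P}, T→{N, S}; union {N, P, S, T}; ε-closure = {N, P, R, S, T}.
Read 'b': N→{M, P, R}, P→{L, N}, R→{S}, S→{M, P, S}, T→{N}; union {L, M, N, P, R, S}; ε-closure = {L, M, N, P, R, S, T}.
Read 'a': L→{N}, M→{N, T}, N→{P, S, T}, P→{P}, R→{N, R}, S→{T}, T→{T}; now {N, P, R, S, T}.
Read 'b': N→{M, P, R}, P→{L, N}, R→{S}, S→{M, P, S}, T→{N}; union {L, M, N, P, R, S}; ε-closure = {L, M, N, P, R, S, T}.
Read 'a': L→{N}, M→{N, T}, N→{P, S, T}, P→{P}, R→{N, R}, S→{T}, T→{T}; now {N, P, R, S, T}.
Read 'b': N→{M, P, R}, P→{L, N}, R→{S}, S→{M, P, S}, T→{N}; union {L, M, N, P, R, S}; ε-closure = {L, M, N, P, R, S, T}.
Read 'a': L→{N}, M→{N, T}, N→{P, S, T}, P→{P}, R→{N, R}, S→{T}, T→{T}; now {N, P, R, S, T}.
The final set {N, P, R, S, T} contains the accepting state S.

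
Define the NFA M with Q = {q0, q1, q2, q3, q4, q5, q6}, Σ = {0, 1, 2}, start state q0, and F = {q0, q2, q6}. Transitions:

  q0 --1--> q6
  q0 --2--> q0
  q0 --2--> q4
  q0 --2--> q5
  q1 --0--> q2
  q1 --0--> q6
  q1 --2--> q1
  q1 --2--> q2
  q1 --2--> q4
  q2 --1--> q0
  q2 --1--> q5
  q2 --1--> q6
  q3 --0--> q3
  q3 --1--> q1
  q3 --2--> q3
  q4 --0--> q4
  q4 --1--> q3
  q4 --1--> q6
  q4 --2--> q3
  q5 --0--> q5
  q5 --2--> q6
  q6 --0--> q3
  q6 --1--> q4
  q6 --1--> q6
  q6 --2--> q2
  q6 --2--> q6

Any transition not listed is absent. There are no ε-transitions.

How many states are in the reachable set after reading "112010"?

Start in {q0}.
Read '1': {q0} → {q6}.
Read '1': {q6} → {q4, q6}.
Read '2': {q4, q6} → {q2, q3, q6}.
Read '0': {q2, q3, q6} → {q3}.
Read '1': {q3} → {q1}.
Read '0': {q1} → {q2, q6}.
That set has 2 states.

2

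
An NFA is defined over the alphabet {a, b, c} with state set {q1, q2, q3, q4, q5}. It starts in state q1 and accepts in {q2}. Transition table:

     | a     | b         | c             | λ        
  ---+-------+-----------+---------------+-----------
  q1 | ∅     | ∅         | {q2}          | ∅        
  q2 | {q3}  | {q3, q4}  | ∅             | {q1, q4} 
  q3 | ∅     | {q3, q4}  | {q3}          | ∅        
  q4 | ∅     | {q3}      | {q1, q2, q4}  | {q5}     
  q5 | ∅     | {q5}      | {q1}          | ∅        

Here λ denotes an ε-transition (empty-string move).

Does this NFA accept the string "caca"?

Start in {q1}.
Read 'c': {q1} → {q1, q2, q4, q5}.
Read 'a': {q1, q2, q4, q5} → {q3}.
Read 'c': {q3} → {q3}.
Read 'a': {q3} → ∅.
The final set ∅ contains no accepting state.

No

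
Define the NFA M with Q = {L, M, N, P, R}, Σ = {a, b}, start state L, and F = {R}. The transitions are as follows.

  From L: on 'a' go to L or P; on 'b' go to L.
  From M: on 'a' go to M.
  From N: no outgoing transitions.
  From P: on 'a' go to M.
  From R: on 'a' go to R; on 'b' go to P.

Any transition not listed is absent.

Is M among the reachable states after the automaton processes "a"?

Start in {L}.
Read 'a': {L} → {L, P}.
State M is not in {L, P}.

No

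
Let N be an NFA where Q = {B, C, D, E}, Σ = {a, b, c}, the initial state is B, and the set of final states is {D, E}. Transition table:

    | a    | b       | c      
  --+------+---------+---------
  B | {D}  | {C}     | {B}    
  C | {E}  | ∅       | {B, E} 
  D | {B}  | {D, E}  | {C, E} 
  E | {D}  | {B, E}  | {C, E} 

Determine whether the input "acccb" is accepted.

Yes

Start in {B}.
Read 'a': {B} → {D}.
Read 'c': {D} → {C, E}.
Read 'c': {C, E} → {B, C, E}.
Read 'c': {B, C, E} → {B, C, E}.
Read 'b': {B, C, E} → {B, C, E}.
The final set {B, C, E} contains the accepting state E.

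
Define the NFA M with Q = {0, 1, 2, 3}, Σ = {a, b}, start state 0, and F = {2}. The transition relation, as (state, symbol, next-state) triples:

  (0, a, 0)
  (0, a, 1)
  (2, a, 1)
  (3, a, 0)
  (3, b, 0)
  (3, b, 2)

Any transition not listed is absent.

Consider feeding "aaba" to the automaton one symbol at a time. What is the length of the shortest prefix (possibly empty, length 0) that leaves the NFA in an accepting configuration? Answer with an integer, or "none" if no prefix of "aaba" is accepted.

Start in {0}.
Read 'a': 0→{0, 1}; now {0, 1}.
Read 'a': 0→{0, 1}, 1→∅; now {0, 1}.
Read 'b': 0→∅, 1→∅; now ∅.
The set is empty and remains empty for the remaining 1 symbol.
No reachable set along the way intersects F.

none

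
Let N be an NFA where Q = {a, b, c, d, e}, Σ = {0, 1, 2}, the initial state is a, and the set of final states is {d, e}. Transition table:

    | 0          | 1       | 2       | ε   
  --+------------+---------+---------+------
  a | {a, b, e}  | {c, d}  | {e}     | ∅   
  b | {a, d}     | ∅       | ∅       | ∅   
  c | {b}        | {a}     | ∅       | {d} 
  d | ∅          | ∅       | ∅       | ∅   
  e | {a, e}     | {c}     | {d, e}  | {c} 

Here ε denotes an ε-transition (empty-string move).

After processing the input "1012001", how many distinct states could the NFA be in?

Start in {a}.
Read '1': a→{c, d}; now {c, d}.
Read '0': c→{b}, d→∅; now {b}.
Read '1': b→∅; now ∅.
The set is empty and remains empty for the remaining 4 symbols.
That set has 0 states.

0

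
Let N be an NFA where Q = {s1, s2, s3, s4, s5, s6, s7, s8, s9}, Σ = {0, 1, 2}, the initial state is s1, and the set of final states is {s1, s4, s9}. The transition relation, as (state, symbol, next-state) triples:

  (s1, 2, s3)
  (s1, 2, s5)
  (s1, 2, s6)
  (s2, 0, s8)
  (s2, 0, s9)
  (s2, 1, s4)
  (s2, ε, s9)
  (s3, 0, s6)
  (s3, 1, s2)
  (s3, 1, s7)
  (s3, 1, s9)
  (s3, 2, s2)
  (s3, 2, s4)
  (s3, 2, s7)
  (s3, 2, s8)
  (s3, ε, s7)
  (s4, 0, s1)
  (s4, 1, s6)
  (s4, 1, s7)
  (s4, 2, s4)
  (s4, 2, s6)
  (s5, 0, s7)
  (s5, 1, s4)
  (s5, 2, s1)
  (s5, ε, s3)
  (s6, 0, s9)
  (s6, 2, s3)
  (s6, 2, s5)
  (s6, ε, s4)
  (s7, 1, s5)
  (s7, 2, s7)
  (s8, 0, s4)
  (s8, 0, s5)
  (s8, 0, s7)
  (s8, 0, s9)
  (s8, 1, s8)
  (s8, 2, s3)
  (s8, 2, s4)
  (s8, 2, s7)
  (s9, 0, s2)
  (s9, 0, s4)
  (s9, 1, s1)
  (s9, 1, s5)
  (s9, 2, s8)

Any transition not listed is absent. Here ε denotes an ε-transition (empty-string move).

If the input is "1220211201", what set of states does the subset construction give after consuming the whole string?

Start in {s1}.
Read '1': {s1} → ∅.
The set is empty and remains empty for the remaining 9 symbols.

∅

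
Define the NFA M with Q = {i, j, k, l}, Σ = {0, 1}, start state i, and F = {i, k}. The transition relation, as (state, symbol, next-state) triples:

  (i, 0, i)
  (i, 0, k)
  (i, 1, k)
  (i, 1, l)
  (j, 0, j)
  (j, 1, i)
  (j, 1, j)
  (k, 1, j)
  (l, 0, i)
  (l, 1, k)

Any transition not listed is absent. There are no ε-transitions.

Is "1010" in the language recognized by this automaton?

Yes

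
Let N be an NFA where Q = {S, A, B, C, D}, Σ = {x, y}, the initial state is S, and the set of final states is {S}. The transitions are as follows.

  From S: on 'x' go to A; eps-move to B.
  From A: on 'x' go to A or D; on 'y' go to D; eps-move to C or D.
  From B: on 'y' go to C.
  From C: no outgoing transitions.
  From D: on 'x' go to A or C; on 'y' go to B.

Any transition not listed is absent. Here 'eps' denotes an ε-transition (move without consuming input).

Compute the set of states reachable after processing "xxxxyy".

{B, C}

Start: ε-closure({S}) = {S, B}.
Read 'x': S→{A}, B→∅; union {A}; ε-closure = {A, C, D}.
Read 'x': A→{A, D}, C→∅, D→{A, C}; now {A, C, D}.
Read 'x': A→{A, D}, C→∅, D→{A, C}; now {A, C, D}.
Read 'x': A→{A, D}, C→∅, D→{A, C}; now {A, C, D}.
Read 'y': A→{D}, C→∅, D→{B}; now {B, D}.
Read 'y': B→{C}, D→{B}; now {B, C}.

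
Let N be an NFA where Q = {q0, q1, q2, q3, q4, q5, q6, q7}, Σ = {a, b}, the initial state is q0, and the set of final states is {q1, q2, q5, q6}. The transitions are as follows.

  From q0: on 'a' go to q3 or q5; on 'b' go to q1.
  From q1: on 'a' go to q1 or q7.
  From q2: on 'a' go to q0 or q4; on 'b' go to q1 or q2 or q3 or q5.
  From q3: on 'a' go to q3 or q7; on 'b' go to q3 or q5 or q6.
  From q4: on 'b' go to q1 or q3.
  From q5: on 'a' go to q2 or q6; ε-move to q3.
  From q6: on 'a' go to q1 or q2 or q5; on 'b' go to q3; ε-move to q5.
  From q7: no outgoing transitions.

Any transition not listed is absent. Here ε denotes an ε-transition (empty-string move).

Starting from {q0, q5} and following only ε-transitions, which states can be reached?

Begin with {q0, q5}.
ε-move q5 → q3; add q3.

{q0, q3, q5}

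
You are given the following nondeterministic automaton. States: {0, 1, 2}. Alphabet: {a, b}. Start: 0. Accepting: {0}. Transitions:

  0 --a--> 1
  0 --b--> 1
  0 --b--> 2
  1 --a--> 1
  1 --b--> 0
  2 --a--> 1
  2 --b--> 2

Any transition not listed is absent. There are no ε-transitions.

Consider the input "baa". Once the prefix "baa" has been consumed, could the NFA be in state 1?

Yes

Start in {0}.
Read 'b': 0→{1, 2}; now {1, 2}.
Read 'a': 1→{1}, 2→{1}; now {1}.
Read 'a': 1→{1}; now {1}.
State 1 is in {1}.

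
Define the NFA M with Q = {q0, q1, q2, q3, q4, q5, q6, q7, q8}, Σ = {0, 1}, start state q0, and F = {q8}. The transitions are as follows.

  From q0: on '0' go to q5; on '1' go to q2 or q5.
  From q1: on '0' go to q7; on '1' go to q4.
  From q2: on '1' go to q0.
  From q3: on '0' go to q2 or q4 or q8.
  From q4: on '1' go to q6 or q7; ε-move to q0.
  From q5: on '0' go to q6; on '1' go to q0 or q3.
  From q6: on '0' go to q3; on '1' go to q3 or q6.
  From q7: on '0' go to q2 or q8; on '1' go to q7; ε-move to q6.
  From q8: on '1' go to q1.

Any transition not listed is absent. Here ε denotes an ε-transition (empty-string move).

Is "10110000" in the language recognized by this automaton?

Start in {q0}.
Read '1': q0→{q2, q5}; now {q2, q5}.
Read '0': q2→∅, q5→{q6}; now {q6}.
Read '1': q6→{q3, q6}; now {q3, q6}.
Read '1': q3→∅, q6→{q3, q6}; now {q3, q6}.
Read '0': q3→{q2, q4, q8}, q6→{q3}; union {q2, q3, q4, q8}; ε-closure = {q0, q2, q3, q4, q8}.
Read '0': q0→{q5}, q2→∅, q3→{q2, q4, q8}, q4→∅, q8→∅; union {q2, q4, q5, q8}; ε-closure = {q0, q2, q4, q5, q8}.
Read '0': q0→{q5}, q2→∅, q4→∅, q5→{q6}, q8→∅; now {q5, q6}.
Read '0': q5→{q6}, q6→{q3}; now {q3, q6}.
The final set {q3, q6} contains no accepting state.

No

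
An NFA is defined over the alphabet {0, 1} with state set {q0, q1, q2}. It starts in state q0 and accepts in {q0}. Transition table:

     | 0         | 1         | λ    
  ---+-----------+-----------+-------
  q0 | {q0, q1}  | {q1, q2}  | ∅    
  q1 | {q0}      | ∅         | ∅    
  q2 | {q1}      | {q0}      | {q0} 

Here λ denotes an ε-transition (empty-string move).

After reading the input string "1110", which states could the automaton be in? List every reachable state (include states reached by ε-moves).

Start in {q0}.
Read '1': {q0} → {q0, q1, q2}.
Read '1': {q0, q1, q2} → {q0, q1, q2}.
Read '1': {q0, q1, q2} → {q0, q1, q2}.
Read '0': {q0, q1, q2} → {q0, q1}.

{q0, q1}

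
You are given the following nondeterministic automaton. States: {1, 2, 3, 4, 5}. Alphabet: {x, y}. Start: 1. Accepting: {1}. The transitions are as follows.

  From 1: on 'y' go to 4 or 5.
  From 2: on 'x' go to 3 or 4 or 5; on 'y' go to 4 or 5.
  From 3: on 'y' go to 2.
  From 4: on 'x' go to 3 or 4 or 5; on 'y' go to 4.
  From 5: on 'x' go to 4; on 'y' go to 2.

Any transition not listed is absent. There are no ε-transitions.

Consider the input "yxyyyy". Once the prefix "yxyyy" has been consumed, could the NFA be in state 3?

No

Start in {1}.
Read 'y': {1} → {4, 5}.
Read 'x': {4, 5} → {3, 4, 5}.
Read 'y': {3, 4, 5} → {2, 4}.
Read 'y': {2, 4} → {4, 5}.
Read 'y': {4, 5} → {2, 4}.
State 3 is not in {2, 4}.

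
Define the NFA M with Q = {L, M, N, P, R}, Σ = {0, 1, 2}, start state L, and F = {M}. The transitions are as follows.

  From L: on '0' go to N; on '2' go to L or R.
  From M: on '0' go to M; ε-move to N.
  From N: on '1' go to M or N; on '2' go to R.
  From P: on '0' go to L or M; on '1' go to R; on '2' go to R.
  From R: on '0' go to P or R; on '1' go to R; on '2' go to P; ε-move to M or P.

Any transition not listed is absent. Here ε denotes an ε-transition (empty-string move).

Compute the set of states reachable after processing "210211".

Start in {L}.
Read '2': L→{L, R}; union {L, R}; ε-closure = {L, M, N, P, R}.
Read '1': L→∅, M→∅, N→{M, N}, P→{R}, R→{R}; union {M, N, R}; ε-closure = {M, N, P, R}.
Read '0': M→{M}, N→∅, P→{L, M}, R→{P, R}; union {L, M, P, R}; ε-closure = {L, M, N, P, R}.
Read '2': L→{L, R}, M→∅, N→{R}, P→{R}, R→{P}; union {L, P, R}; ε-closure = {L, M, N, P, R}.
Read '1': L→∅, M→∅, N→{M, N}, P→{R}, R→{R}; union {M, N, R}; ε-closure = {M, N, P, R}.
Read '1': M→∅, N→{M, N}, P→{R}, R→{R}; union {M, N, R}; ε-closure = {M, N, P, R}.

{M, N, P, R}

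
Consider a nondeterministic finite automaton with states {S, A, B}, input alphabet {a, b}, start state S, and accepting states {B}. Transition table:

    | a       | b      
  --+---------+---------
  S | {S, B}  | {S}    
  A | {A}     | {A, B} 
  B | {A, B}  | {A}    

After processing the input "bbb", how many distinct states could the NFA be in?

Start in {S}.
Read 'b': {S} → {S}.
Read 'b': {S} → {S}.
Read 'b': {S} → {S}.
That set has 1 state.

1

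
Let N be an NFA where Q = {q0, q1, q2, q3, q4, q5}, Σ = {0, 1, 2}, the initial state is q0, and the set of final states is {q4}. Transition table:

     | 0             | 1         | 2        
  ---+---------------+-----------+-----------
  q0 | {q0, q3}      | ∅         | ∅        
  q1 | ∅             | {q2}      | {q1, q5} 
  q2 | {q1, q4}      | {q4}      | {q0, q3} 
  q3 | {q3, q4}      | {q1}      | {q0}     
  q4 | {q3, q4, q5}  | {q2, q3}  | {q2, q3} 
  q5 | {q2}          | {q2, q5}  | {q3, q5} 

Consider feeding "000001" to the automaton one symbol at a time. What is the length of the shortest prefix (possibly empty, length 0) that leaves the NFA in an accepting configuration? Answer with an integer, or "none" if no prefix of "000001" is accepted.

2

Start in {q0}.
Read '0': {q0} → {q0, q3}.
Read '0': {q0, q3} → {q0, q3, q4}.
None of the earlier sets intersect F, but {q0, q3, q4} does.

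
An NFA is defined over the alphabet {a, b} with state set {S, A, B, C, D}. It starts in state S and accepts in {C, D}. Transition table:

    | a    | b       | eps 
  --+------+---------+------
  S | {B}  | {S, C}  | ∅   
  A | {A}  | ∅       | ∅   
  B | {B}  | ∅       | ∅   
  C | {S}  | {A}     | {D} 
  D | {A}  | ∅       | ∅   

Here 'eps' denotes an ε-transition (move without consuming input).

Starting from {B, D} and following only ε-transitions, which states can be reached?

{B, D}

Begin with {B, D}.
No ε-moves leave this set, so the closure equals the set itself.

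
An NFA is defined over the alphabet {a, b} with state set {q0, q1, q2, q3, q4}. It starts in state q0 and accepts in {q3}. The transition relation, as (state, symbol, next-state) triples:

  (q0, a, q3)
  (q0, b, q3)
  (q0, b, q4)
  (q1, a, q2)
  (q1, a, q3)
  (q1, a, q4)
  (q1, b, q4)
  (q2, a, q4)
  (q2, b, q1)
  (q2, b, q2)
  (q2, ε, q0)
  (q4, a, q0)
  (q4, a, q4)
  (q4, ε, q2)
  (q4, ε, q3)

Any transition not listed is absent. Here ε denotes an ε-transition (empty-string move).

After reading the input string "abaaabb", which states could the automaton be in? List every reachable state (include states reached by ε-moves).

∅

Start in {q0}.
Read 'a': q0→{q3}; now {q3}.
Read 'b': q3→∅; now ∅.
The set is empty and remains empty for the remaining 5 symbols.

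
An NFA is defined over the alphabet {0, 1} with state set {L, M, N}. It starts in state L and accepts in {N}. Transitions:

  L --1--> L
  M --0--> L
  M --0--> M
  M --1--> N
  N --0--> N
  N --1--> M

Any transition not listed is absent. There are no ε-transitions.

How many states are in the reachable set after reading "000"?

0

Start in {L}.
Read '0': L→∅; now ∅.
The set is empty and remains empty for the remaining 2 symbols.
That set has 0 states.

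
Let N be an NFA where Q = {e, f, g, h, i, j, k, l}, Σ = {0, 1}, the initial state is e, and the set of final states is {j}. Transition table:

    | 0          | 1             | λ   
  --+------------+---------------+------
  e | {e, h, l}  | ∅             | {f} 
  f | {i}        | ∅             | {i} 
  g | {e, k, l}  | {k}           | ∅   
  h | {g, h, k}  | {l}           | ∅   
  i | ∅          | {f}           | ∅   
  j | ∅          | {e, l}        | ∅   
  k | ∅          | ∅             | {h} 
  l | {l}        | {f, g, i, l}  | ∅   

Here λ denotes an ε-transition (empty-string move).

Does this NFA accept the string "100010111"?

No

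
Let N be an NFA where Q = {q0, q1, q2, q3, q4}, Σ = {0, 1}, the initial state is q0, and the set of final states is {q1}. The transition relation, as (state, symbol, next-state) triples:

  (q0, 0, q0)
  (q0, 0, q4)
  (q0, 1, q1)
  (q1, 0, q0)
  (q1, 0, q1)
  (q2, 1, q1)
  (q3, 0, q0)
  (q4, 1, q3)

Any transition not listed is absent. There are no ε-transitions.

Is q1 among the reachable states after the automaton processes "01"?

Start in {q0}.
Read '0': q0→{q0, q4}; now {q0, q4}.
Read '1': q0→{q1}, q4→{q3}; now {q1, q3}.
State q1 is in {q1, q3}.

Yes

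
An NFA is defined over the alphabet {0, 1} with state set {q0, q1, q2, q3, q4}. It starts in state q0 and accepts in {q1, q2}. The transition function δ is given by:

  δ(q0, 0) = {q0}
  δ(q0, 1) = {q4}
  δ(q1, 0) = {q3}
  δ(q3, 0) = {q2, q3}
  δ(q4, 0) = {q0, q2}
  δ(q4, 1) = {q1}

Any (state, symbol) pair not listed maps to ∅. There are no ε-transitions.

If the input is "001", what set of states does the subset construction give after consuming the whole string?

{q4}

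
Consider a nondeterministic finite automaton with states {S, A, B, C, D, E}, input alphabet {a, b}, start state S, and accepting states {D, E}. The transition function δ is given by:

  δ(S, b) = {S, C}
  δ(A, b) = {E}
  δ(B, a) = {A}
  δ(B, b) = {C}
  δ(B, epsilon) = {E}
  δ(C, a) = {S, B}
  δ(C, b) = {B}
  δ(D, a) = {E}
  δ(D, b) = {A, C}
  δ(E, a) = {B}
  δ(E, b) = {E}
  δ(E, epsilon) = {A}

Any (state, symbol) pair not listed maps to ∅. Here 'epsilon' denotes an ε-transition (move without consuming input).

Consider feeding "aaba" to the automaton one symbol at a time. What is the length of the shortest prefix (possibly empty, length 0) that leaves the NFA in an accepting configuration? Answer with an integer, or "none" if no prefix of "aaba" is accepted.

Start in {S}.
Read 'a': {S} → ∅.
The set is empty and remains empty for the remaining 3 symbols.
No reachable set along the way intersects F.

none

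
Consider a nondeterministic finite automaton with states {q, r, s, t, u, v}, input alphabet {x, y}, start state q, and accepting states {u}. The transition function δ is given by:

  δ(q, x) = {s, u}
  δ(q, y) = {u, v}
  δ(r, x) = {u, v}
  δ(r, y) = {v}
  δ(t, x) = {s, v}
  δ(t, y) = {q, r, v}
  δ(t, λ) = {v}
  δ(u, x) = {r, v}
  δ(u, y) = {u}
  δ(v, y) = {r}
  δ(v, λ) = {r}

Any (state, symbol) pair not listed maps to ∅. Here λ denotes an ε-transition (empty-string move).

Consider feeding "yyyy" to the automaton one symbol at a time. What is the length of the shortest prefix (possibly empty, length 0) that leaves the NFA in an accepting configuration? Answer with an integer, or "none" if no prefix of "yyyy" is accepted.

1

Start in {q}.
Read 'y': {q} → {r, u, v}.
None of the earlier sets intersect F, but {r, u, v} does.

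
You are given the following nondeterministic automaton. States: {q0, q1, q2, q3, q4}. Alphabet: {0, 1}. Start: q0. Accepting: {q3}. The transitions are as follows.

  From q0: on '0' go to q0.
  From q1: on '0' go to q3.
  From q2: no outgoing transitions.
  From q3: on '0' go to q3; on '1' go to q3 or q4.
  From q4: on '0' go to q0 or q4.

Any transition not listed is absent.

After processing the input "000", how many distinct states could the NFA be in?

1

Start in {q0}.
Read '0': q0→{q0}; now {q0}.
Read '0': q0→{q0}; now {q0}.
Read '0': q0→{q0}; now {q0}.
That set has 1 state.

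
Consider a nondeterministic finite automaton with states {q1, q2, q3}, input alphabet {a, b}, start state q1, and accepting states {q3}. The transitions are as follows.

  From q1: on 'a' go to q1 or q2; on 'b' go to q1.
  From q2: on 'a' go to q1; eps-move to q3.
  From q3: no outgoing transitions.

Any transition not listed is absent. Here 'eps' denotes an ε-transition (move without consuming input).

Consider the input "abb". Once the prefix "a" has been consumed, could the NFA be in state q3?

Yes

Start in {q1}.
Read 'a': q1→{q1, q2}; union {q1, q2}; ε-closure = {q1, q2, q3}.
State q3 is in {q1, q2, q3}.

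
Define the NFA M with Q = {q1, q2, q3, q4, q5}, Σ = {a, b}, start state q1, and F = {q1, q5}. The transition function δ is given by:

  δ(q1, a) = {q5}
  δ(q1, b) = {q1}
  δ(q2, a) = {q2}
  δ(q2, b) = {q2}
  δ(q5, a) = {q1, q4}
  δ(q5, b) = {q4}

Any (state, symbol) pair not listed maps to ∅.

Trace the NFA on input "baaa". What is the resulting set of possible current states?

Start in {q1}.
Read 'b': {q1} → {q1}.
Read 'a': {q1} → {q5}.
Read 'a': {q5} → {q1, q4}.
Read 'a': {q1, q4} → {q5}.

{q5}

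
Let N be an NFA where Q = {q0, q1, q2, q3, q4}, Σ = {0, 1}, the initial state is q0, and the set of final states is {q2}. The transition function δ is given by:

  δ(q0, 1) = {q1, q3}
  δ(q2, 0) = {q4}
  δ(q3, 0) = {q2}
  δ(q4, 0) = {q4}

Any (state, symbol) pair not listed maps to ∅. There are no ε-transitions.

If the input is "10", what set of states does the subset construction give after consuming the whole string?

{q2}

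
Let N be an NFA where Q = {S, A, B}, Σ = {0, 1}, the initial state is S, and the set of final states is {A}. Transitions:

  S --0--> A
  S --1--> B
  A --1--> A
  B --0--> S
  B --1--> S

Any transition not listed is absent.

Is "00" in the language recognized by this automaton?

Start in {S}.
Read '0': S→{A}; now {A}.
Read '0': A→∅; now ∅.
The final set ∅ contains no accepting state.

No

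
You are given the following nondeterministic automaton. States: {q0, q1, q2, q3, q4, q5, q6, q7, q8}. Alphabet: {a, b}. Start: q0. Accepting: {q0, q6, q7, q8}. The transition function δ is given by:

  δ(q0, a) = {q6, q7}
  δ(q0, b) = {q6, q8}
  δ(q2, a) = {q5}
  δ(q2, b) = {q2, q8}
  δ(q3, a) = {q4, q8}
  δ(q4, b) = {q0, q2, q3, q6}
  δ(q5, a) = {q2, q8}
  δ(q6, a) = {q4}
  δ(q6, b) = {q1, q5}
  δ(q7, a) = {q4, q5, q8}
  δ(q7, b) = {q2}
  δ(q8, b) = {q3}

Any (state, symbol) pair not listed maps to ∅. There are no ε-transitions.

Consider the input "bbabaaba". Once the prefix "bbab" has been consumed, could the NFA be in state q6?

Yes

Start in {q0}.
Read 'b': {q0} → {q6, q8}.
Read 'b': {q6, q8} → {q1, q3, q5}.
Read 'a': {q1, q3, q5} → {q2, q4, q8}.
Read 'b': {q2, q4, q8} → {q0, q2, q3, q6, q8}.
State q6 is in {q0, q2, q3, q6, q8}.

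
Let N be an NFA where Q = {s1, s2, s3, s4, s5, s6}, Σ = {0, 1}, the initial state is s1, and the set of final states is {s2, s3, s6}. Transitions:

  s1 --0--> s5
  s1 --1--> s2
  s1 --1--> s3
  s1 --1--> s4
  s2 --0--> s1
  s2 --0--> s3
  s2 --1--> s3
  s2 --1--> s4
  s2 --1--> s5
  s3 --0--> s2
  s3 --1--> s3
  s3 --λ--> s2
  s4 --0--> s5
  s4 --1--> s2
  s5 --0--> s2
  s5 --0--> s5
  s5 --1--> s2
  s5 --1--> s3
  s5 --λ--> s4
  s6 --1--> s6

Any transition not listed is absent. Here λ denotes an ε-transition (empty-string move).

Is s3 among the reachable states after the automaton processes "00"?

No

Start in {s1}.
Read '0': s1→{s5}; union {s5}; ε-closure = {s4, s5}.
Read '0': s4→{s5}, s5→{s2, s5}; union {s2, s5}; ε-closure = {s2, s4, s5}.
State s3 is not in {s2, s4, s5}.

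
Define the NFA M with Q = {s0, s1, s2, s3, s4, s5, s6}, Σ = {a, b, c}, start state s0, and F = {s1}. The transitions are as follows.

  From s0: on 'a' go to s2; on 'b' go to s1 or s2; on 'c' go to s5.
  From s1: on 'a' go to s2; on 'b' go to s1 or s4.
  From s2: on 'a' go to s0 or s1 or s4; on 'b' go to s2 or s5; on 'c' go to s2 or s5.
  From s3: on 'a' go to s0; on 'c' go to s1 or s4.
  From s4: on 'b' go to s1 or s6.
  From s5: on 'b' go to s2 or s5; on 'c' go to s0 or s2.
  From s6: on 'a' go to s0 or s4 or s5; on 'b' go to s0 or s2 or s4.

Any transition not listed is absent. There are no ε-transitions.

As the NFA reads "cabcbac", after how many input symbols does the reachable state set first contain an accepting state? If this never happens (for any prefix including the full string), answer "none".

none

Start in {s0}.
Read 'c': s0→{s5}; now {s5}.
Read 'a': s5→∅; now ∅.
The set is empty and remains empty for the remaining 5 symbols.
No reachable set along the way intersects F.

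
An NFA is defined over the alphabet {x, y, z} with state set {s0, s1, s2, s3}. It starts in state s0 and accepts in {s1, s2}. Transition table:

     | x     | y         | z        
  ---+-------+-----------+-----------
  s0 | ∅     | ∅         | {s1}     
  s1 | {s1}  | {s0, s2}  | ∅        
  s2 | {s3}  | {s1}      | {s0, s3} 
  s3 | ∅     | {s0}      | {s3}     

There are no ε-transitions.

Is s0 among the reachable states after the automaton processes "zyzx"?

No

Start in {s0}.
Read 'z': s0→{s1}; now {s1}.
Read 'y': s1→{s0, s2}; now {s0, s2}.
Read 'z': s0→{s1}, s2→{s0, s3}; now {s0, s1, s3}.
Read 'x': s0→∅, s1→{s1}, s3→∅; now {s1}.
State s0 is not in {s1}.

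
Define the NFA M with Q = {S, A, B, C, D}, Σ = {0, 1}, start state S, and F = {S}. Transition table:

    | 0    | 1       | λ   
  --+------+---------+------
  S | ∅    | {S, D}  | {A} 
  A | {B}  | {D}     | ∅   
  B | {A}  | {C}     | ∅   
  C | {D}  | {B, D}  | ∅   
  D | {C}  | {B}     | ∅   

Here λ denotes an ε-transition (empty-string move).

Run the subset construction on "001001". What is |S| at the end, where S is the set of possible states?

Start: ε-closure({S}) = {S, A}.
Read '0': S→∅, A→{B}; now {B}.
Read '0': B→{A}; now {A}.
Read '1': A→{D}; now {D}.
Read '0': D→{C}; now {C}.
Read '0': C→{D}; now {D}.
Read '1': D→{B}; now {B}.
That set has 1 state.

1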